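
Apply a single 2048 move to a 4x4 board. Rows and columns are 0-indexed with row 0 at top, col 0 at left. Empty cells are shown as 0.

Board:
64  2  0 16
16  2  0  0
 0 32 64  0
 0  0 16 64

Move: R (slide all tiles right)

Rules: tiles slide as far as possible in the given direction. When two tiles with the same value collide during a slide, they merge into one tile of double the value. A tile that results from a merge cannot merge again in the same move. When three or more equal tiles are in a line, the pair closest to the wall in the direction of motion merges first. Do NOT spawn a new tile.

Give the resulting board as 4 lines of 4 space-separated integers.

Slide right:
row 0: [64, 2, 0, 16] -> [0, 64, 2, 16]
row 1: [16, 2, 0, 0] -> [0, 0, 16, 2]
row 2: [0, 32, 64, 0] -> [0, 0, 32, 64]
row 3: [0, 0, 16, 64] -> [0, 0, 16, 64]

Answer:  0 64  2 16
 0  0 16  2
 0  0 32 64
 0  0 16 64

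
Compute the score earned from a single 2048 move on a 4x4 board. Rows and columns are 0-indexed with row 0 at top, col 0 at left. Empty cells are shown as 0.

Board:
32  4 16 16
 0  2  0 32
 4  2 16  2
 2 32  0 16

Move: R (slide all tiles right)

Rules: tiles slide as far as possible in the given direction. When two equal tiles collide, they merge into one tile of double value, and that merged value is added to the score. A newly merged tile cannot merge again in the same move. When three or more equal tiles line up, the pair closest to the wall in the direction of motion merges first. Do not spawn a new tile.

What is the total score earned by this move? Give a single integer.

Slide right:
row 0: [32, 4, 16, 16] -> [0, 32, 4, 32]  score +32 (running 32)
row 1: [0, 2, 0, 32] -> [0, 0, 2, 32]  score +0 (running 32)
row 2: [4, 2, 16, 2] -> [4, 2, 16, 2]  score +0 (running 32)
row 3: [2, 32, 0, 16] -> [0, 2, 32, 16]  score +0 (running 32)
Board after move:
 0 32  4 32
 0  0  2 32
 4  2 16  2
 0  2 32 16

Answer: 32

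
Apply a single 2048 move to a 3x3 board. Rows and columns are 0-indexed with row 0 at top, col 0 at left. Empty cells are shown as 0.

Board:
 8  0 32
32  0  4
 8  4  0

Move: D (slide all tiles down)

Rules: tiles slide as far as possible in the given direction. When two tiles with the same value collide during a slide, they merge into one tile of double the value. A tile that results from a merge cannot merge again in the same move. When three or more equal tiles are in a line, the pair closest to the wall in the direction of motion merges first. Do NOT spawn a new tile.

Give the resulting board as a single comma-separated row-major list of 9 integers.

Answer: 8, 0, 0, 32, 0, 32, 8, 4, 4

Derivation:
Slide down:
col 0: [8, 32, 8] -> [8, 32, 8]
col 1: [0, 0, 4] -> [0, 0, 4]
col 2: [32, 4, 0] -> [0, 32, 4]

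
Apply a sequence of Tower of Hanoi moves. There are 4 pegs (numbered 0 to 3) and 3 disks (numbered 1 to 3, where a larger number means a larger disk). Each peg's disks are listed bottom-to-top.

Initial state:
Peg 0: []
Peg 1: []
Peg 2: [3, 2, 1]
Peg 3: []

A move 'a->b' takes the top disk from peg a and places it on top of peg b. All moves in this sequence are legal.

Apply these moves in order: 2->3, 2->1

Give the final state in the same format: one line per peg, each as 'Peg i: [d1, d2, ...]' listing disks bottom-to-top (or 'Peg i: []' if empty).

Answer: Peg 0: []
Peg 1: [2]
Peg 2: [3]
Peg 3: [1]

Derivation:
After move 1 (2->3):
Peg 0: []
Peg 1: []
Peg 2: [3, 2]
Peg 3: [1]

After move 2 (2->1):
Peg 0: []
Peg 1: [2]
Peg 2: [3]
Peg 3: [1]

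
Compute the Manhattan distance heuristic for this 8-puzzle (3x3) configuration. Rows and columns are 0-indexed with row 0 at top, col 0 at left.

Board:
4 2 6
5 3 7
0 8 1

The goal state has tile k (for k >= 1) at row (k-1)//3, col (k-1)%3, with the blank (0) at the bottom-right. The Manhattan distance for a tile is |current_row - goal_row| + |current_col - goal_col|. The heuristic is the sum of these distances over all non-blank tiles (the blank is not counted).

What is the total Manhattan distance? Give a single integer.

Answer: 12

Derivation:
Tile 4: (0,0)->(1,0) = 1
Tile 2: (0,1)->(0,1) = 0
Tile 6: (0,2)->(1,2) = 1
Tile 5: (1,0)->(1,1) = 1
Tile 3: (1,1)->(0,2) = 2
Tile 7: (1,2)->(2,0) = 3
Tile 8: (2,1)->(2,1) = 0
Tile 1: (2,2)->(0,0) = 4
Sum: 1 + 0 + 1 + 1 + 2 + 3 + 0 + 4 = 12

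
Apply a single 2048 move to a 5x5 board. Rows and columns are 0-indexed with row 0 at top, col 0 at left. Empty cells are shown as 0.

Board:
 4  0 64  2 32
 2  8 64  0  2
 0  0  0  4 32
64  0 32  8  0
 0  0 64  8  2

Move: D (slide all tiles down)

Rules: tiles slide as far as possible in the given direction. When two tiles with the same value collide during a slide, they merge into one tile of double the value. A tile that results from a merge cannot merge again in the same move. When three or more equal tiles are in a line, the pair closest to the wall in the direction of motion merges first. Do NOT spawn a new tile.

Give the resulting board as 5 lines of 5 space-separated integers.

Slide down:
col 0: [4, 2, 0, 64, 0] -> [0, 0, 4, 2, 64]
col 1: [0, 8, 0, 0, 0] -> [0, 0, 0, 0, 8]
col 2: [64, 64, 0, 32, 64] -> [0, 0, 128, 32, 64]
col 3: [2, 0, 4, 8, 8] -> [0, 0, 2, 4, 16]
col 4: [32, 2, 32, 0, 2] -> [0, 32, 2, 32, 2]

Answer:   0   0   0   0   0
  0   0   0   0  32
  4   0 128   2   2
  2   0  32   4  32
 64   8  64  16   2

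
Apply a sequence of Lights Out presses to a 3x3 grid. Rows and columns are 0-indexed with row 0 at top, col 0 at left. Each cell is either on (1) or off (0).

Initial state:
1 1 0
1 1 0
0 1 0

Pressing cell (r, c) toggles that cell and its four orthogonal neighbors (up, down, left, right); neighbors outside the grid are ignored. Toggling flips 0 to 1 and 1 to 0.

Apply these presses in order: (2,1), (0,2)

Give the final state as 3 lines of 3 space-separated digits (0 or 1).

After press 1 at (2,1):
1 1 0
1 0 0
1 0 1

After press 2 at (0,2):
1 0 1
1 0 1
1 0 1

Answer: 1 0 1
1 0 1
1 0 1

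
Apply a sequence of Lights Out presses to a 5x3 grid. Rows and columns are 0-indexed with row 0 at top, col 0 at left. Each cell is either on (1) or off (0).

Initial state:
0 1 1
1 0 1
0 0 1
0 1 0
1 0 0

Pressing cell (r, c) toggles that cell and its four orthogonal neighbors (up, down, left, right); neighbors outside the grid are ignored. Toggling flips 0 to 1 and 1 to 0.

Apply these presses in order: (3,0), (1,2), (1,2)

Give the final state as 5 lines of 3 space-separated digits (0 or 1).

Answer: 0 1 1
1 0 1
1 0 1
1 0 0
0 0 0

Derivation:
After press 1 at (3,0):
0 1 1
1 0 1
1 0 1
1 0 0
0 0 0

After press 2 at (1,2):
0 1 0
1 1 0
1 0 0
1 0 0
0 0 0

After press 3 at (1,2):
0 1 1
1 0 1
1 0 1
1 0 0
0 0 0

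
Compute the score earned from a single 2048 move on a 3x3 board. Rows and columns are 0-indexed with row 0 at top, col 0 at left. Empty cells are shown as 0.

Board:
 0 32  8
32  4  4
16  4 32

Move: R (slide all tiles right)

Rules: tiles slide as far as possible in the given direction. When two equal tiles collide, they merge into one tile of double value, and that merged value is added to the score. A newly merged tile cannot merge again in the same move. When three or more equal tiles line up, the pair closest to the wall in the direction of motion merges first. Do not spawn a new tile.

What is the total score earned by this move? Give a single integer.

Slide right:
row 0: [0, 32, 8] -> [0, 32, 8]  score +0 (running 0)
row 1: [32, 4, 4] -> [0, 32, 8]  score +8 (running 8)
row 2: [16, 4, 32] -> [16, 4, 32]  score +0 (running 8)
Board after move:
 0 32  8
 0 32  8
16  4 32

Answer: 8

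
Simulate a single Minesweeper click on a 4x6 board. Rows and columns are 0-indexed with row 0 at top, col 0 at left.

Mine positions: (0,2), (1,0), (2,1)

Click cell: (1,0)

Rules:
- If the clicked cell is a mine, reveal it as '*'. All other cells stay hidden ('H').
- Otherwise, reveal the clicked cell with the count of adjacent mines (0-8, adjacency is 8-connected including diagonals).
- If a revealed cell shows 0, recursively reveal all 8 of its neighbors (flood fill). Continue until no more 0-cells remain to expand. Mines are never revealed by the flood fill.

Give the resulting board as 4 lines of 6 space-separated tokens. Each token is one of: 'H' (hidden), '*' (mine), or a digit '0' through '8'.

H H H H H H
* H H H H H
H H H H H H
H H H H H H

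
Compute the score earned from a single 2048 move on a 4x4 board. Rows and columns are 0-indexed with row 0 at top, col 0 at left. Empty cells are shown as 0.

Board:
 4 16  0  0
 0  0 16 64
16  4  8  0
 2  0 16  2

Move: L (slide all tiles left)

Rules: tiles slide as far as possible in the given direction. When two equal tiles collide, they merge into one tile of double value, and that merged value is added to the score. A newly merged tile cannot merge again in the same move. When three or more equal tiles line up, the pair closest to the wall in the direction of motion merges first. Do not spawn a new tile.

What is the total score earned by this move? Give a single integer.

Answer: 0

Derivation:
Slide left:
row 0: [4, 16, 0, 0] -> [4, 16, 0, 0]  score +0 (running 0)
row 1: [0, 0, 16, 64] -> [16, 64, 0, 0]  score +0 (running 0)
row 2: [16, 4, 8, 0] -> [16, 4, 8, 0]  score +0 (running 0)
row 3: [2, 0, 16, 2] -> [2, 16, 2, 0]  score +0 (running 0)
Board after move:
 4 16  0  0
16 64  0  0
16  4  8  0
 2 16  2  0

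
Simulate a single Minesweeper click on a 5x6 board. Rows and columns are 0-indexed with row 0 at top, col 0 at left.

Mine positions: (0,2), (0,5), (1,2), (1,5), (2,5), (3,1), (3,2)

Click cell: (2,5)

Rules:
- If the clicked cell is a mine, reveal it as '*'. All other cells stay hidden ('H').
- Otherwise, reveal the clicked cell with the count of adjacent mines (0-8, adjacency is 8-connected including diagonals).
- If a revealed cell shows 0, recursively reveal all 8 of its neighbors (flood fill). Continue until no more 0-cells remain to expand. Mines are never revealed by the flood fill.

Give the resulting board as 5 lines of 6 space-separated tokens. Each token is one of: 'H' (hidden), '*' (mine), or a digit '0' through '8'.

H H H H H H
H H H H H H
H H H H H *
H H H H H H
H H H H H H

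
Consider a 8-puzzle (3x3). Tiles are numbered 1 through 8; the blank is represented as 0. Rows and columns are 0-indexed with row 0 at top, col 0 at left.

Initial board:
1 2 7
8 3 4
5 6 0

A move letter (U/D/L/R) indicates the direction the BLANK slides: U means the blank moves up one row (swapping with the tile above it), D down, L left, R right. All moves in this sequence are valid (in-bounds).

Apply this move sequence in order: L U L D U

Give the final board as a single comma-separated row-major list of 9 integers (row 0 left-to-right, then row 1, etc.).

After move 1 (L):
1 2 7
8 3 4
5 0 6

After move 2 (U):
1 2 7
8 0 4
5 3 6

After move 3 (L):
1 2 7
0 8 4
5 3 6

After move 4 (D):
1 2 7
5 8 4
0 3 6

After move 5 (U):
1 2 7
0 8 4
5 3 6

Answer: 1, 2, 7, 0, 8, 4, 5, 3, 6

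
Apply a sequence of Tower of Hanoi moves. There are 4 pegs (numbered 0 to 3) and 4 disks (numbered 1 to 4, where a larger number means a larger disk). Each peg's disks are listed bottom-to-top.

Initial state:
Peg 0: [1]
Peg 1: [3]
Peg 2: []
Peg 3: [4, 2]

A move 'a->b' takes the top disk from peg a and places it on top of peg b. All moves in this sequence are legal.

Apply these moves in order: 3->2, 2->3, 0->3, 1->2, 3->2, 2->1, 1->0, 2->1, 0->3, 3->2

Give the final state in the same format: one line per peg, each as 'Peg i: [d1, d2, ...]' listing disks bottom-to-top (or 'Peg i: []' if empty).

Answer: Peg 0: []
Peg 1: [3]
Peg 2: [1]
Peg 3: [4, 2]

Derivation:
After move 1 (3->2):
Peg 0: [1]
Peg 1: [3]
Peg 2: [2]
Peg 3: [4]

After move 2 (2->3):
Peg 0: [1]
Peg 1: [3]
Peg 2: []
Peg 3: [4, 2]

After move 3 (0->3):
Peg 0: []
Peg 1: [3]
Peg 2: []
Peg 3: [4, 2, 1]

After move 4 (1->2):
Peg 0: []
Peg 1: []
Peg 2: [3]
Peg 3: [4, 2, 1]

After move 5 (3->2):
Peg 0: []
Peg 1: []
Peg 2: [3, 1]
Peg 3: [4, 2]

After move 6 (2->1):
Peg 0: []
Peg 1: [1]
Peg 2: [3]
Peg 3: [4, 2]

After move 7 (1->0):
Peg 0: [1]
Peg 1: []
Peg 2: [3]
Peg 3: [4, 2]

After move 8 (2->1):
Peg 0: [1]
Peg 1: [3]
Peg 2: []
Peg 3: [4, 2]

After move 9 (0->3):
Peg 0: []
Peg 1: [3]
Peg 2: []
Peg 3: [4, 2, 1]

After move 10 (3->2):
Peg 0: []
Peg 1: [3]
Peg 2: [1]
Peg 3: [4, 2]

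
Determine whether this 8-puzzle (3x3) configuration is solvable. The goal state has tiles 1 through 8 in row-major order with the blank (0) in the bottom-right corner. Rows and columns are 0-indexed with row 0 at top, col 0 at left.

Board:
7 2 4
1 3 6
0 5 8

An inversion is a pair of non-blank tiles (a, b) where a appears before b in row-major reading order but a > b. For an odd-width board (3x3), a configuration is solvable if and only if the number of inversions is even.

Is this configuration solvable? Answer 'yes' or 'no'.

Answer: yes

Derivation:
Inversions (pairs i<j in row-major order where tile[i] > tile[j] > 0): 10
10 is even, so the puzzle is solvable.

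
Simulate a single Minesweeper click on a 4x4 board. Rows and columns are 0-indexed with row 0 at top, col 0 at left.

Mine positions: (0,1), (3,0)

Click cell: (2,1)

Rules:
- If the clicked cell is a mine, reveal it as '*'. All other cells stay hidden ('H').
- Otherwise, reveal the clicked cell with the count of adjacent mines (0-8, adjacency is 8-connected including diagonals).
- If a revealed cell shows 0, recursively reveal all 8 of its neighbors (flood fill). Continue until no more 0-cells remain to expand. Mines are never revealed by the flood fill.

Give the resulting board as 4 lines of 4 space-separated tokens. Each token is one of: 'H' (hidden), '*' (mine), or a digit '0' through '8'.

H H H H
H H H H
H 1 H H
H H H H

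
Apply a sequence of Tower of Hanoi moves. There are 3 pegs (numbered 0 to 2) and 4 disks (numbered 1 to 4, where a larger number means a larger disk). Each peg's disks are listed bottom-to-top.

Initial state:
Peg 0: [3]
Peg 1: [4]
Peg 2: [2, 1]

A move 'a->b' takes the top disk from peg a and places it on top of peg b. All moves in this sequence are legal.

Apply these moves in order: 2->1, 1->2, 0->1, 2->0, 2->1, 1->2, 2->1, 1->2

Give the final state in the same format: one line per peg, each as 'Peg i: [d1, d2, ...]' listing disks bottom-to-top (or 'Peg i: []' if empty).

Answer: Peg 0: [1]
Peg 1: [4, 3]
Peg 2: [2]

Derivation:
After move 1 (2->1):
Peg 0: [3]
Peg 1: [4, 1]
Peg 2: [2]

After move 2 (1->2):
Peg 0: [3]
Peg 1: [4]
Peg 2: [2, 1]

After move 3 (0->1):
Peg 0: []
Peg 1: [4, 3]
Peg 2: [2, 1]

After move 4 (2->0):
Peg 0: [1]
Peg 1: [4, 3]
Peg 2: [2]

After move 5 (2->1):
Peg 0: [1]
Peg 1: [4, 3, 2]
Peg 2: []

After move 6 (1->2):
Peg 0: [1]
Peg 1: [4, 3]
Peg 2: [2]

After move 7 (2->1):
Peg 0: [1]
Peg 1: [4, 3, 2]
Peg 2: []

After move 8 (1->2):
Peg 0: [1]
Peg 1: [4, 3]
Peg 2: [2]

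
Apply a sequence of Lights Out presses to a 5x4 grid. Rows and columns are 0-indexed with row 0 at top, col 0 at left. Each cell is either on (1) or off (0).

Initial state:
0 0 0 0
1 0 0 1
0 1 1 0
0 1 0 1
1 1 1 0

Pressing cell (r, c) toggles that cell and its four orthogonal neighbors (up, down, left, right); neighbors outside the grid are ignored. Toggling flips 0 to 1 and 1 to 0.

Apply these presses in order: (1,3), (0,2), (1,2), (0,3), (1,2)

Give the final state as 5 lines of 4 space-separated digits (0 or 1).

Answer: 0 1 0 1
1 0 0 1
0 1 1 1
0 1 0 1
1 1 1 0

Derivation:
After press 1 at (1,3):
0 0 0 1
1 0 1 0
0 1 1 1
0 1 0 1
1 1 1 0

After press 2 at (0,2):
0 1 1 0
1 0 0 0
0 1 1 1
0 1 0 1
1 1 1 0

After press 3 at (1,2):
0 1 0 0
1 1 1 1
0 1 0 1
0 1 0 1
1 1 1 0

After press 4 at (0,3):
0 1 1 1
1 1 1 0
0 1 0 1
0 1 0 1
1 1 1 0

After press 5 at (1,2):
0 1 0 1
1 0 0 1
0 1 1 1
0 1 0 1
1 1 1 0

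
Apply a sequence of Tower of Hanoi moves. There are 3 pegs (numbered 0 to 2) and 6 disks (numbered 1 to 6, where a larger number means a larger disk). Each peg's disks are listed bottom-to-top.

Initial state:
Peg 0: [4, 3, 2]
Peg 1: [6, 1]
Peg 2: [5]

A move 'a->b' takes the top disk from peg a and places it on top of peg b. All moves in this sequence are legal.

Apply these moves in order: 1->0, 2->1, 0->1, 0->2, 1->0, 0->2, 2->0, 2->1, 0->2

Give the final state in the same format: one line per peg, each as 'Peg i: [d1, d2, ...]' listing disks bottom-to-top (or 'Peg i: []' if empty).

After move 1 (1->0):
Peg 0: [4, 3, 2, 1]
Peg 1: [6]
Peg 2: [5]

After move 2 (2->1):
Peg 0: [4, 3, 2, 1]
Peg 1: [6, 5]
Peg 2: []

After move 3 (0->1):
Peg 0: [4, 3, 2]
Peg 1: [6, 5, 1]
Peg 2: []

After move 4 (0->2):
Peg 0: [4, 3]
Peg 1: [6, 5, 1]
Peg 2: [2]

After move 5 (1->0):
Peg 0: [4, 3, 1]
Peg 1: [6, 5]
Peg 2: [2]

After move 6 (0->2):
Peg 0: [4, 3]
Peg 1: [6, 5]
Peg 2: [2, 1]

After move 7 (2->0):
Peg 0: [4, 3, 1]
Peg 1: [6, 5]
Peg 2: [2]

After move 8 (2->1):
Peg 0: [4, 3, 1]
Peg 1: [6, 5, 2]
Peg 2: []

After move 9 (0->2):
Peg 0: [4, 3]
Peg 1: [6, 5, 2]
Peg 2: [1]

Answer: Peg 0: [4, 3]
Peg 1: [6, 5, 2]
Peg 2: [1]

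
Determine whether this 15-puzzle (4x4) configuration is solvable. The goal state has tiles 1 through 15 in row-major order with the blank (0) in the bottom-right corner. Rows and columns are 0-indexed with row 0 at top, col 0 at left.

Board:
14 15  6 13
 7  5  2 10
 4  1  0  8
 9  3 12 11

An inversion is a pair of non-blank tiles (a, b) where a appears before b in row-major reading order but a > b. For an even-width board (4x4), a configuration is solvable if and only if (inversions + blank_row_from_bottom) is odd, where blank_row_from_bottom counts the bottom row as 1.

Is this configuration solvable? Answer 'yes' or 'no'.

Answer: no

Derivation:
Inversions: 62
Blank is in row 2 (0-indexed from top), which is row 2 counting from the bottom (bottom = 1).
62 + 2 = 64, which is even, so the puzzle is not solvable.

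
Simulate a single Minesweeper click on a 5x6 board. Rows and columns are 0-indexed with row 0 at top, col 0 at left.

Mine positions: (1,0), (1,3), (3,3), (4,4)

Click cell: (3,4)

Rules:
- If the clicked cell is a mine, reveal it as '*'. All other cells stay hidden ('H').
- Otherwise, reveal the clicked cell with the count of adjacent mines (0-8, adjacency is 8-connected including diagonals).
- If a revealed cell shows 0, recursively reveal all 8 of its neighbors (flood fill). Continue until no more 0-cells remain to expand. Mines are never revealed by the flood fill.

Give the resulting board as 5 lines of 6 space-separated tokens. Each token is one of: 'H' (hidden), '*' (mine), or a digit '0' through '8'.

H H H H H H
H H H H H H
H H H H H H
H H H H 2 H
H H H H H H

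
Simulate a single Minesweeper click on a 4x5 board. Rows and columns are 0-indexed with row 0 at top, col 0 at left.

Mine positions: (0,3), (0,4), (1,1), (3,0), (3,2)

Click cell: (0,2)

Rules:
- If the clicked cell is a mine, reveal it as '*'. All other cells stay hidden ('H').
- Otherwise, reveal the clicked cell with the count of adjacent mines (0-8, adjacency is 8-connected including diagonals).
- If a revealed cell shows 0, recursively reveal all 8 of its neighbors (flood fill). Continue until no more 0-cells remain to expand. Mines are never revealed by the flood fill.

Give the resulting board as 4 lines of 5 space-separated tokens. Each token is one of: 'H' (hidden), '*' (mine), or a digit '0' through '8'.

H H 2 H H
H H H H H
H H H H H
H H H H H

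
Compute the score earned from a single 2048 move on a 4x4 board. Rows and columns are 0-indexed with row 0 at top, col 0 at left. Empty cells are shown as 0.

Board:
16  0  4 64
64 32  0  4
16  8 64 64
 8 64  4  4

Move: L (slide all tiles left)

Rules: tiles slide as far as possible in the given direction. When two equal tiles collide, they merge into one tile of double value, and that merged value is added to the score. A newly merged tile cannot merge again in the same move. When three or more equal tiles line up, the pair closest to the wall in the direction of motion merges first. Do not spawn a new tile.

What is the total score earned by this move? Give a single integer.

Answer: 136

Derivation:
Slide left:
row 0: [16, 0, 4, 64] -> [16, 4, 64, 0]  score +0 (running 0)
row 1: [64, 32, 0, 4] -> [64, 32, 4, 0]  score +0 (running 0)
row 2: [16, 8, 64, 64] -> [16, 8, 128, 0]  score +128 (running 128)
row 3: [8, 64, 4, 4] -> [8, 64, 8, 0]  score +8 (running 136)
Board after move:
 16   4  64   0
 64  32   4   0
 16   8 128   0
  8  64   8   0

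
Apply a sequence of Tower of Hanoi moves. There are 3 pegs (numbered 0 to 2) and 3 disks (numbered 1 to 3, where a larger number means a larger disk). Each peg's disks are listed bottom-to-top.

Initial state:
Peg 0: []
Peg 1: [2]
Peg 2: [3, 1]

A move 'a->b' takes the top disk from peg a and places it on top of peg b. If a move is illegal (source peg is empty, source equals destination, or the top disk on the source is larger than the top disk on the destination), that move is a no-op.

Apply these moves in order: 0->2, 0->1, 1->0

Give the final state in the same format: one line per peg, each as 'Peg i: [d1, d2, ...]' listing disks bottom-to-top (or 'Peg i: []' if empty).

After move 1 (0->2):
Peg 0: []
Peg 1: [2]
Peg 2: [3, 1]

After move 2 (0->1):
Peg 0: []
Peg 1: [2]
Peg 2: [3, 1]

After move 3 (1->0):
Peg 0: [2]
Peg 1: []
Peg 2: [3, 1]

Answer: Peg 0: [2]
Peg 1: []
Peg 2: [3, 1]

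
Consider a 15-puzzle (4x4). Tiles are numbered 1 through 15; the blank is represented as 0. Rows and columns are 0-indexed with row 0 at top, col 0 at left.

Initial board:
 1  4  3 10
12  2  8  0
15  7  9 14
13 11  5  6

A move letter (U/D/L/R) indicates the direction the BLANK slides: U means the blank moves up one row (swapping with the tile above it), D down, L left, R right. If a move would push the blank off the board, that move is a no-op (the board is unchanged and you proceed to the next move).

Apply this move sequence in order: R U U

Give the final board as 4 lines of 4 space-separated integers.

Answer:  1  4  3  0
12  2  8 10
15  7  9 14
13 11  5  6

Derivation:
After move 1 (R):
 1  4  3 10
12  2  8  0
15  7  9 14
13 11  5  6

After move 2 (U):
 1  4  3  0
12  2  8 10
15  7  9 14
13 11  5  6

After move 3 (U):
 1  4  3  0
12  2  8 10
15  7  9 14
13 11  5  6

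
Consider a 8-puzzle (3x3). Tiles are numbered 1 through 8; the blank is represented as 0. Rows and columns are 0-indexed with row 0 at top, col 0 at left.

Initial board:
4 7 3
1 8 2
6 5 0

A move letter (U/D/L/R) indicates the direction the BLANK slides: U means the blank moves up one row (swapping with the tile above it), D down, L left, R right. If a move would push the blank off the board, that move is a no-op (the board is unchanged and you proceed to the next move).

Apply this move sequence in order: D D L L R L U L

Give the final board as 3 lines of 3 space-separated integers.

After move 1 (D):
4 7 3
1 8 2
6 5 0

After move 2 (D):
4 7 3
1 8 2
6 5 0

After move 3 (L):
4 7 3
1 8 2
6 0 5

After move 4 (L):
4 7 3
1 8 2
0 6 5

After move 5 (R):
4 7 3
1 8 2
6 0 5

After move 6 (L):
4 7 3
1 8 2
0 6 5

After move 7 (U):
4 7 3
0 8 2
1 6 5

After move 8 (L):
4 7 3
0 8 2
1 6 5

Answer: 4 7 3
0 8 2
1 6 5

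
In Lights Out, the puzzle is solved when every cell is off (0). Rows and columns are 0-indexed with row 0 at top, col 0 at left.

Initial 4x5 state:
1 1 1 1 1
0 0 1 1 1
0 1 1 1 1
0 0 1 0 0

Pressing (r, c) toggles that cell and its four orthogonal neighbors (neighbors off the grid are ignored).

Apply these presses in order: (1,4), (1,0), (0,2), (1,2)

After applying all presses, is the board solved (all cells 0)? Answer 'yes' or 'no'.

After press 1 at (1,4):
1 1 1 1 0
0 0 1 0 0
0 1 1 1 0
0 0 1 0 0

After press 2 at (1,0):
0 1 1 1 0
1 1 1 0 0
1 1 1 1 0
0 0 1 0 0

After press 3 at (0,2):
0 0 0 0 0
1 1 0 0 0
1 1 1 1 0
0 0 1 0 0

After press 4 at (1,2):
0 0 1 0 0
1 0 1 1 0
1 1 0 1 0
0 0 1 0 0

Lights still on: 8

Answer: no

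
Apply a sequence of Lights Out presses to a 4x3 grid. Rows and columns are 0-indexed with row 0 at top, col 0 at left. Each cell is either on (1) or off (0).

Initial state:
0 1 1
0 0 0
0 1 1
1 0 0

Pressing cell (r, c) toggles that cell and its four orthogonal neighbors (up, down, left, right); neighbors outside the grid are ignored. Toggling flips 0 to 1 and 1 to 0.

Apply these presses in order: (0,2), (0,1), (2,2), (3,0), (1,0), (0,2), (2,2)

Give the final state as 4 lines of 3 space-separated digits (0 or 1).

Answer: 0 0 0
1 0 0
0 1 1
0 1 0

Derivation:
After press 1 at (0,2):
0 0 0
0 0 1
0 1 1
1 0 0

After press 2 at (0,1):
1 1 1
0 1 1
0 1 1
1 0 0

After press 3 at (2,2):
1 1 1
0 1 0
0 0 0
1 0 1

After press 4 at (3,0):
1 1 1
0 1 0
1 0 0
0 1 1

After press 5 at (1,0):
0 1 1
1 0 0
0 0 0
0 1 1

After press 6 at (0,2):
0 0 0
1 0 1
0 0 0
0 1 1

After press 7 at (2,2):
0 0 0
1 0 0
0 1 1
0 1 0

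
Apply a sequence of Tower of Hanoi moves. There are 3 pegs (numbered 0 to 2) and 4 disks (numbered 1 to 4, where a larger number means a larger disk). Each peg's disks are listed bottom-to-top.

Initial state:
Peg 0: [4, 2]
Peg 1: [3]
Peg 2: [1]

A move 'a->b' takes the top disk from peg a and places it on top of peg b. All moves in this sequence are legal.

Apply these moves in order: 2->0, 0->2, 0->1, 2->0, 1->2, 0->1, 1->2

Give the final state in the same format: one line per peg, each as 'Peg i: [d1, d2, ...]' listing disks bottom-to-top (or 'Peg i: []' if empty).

After move 1 (2->0):
Peg 0: [4, 2, 1]
Peg 1: [3]
Peg 2: []

After move 2 (0->2):
Peg 0: [4, 2]
Peg 1: [3]
Peg 2: [1]

After move 3 (0->1):
Peg 0: [4]
Peg 1: [3, 2]
Peg 2: [1]

After move 4 (2->0):
Peg 0: [4, 1]
Peg 1: [3, 2]
Peg 2: []

After move 5 (1->2):
Peg 0: [4, 1]
Peg 1: [3]
Peg 2: [2]

After move 6 (0->1):
Peg 0: [4]
Peg 1: [3, 1]
Peg 2: [2]

After move 7 (1->2):
Peg 0: [4]
Peg 1: [3]
Peg 2: [2, 1]

Answer: Peg 0: [4]
Peg 1: [3]
Peg 2: [2, 1]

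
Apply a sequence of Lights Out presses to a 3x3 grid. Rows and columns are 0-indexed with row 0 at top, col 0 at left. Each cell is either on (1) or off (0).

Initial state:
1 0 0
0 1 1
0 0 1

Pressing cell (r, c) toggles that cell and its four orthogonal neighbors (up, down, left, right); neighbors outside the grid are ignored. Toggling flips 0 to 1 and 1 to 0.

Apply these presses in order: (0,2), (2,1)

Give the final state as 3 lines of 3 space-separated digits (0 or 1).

Answer: 1 1 1
0 0 0
1 1 0

Derivation:
After press 1 at (0,2):
1 1 1
0 1 0
0 0 1

After press 2 at (2,1):
1 1 1
0 0 0
1 1 0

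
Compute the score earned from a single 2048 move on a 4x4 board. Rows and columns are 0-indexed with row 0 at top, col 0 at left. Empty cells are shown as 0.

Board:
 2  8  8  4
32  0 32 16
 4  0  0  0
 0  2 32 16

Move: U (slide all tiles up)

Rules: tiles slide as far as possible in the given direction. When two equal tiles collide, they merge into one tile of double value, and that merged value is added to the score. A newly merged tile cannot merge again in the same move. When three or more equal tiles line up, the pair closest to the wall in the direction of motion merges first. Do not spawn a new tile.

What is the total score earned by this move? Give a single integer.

Answer: 96

Derivation:
Slide up:
col 0: [2, 32, 4, 0] -> [2, 32, 4, 0]  score +0 (running 0)
col 1: [8, 0, 0, 2] -> [8, 2, 0, 0]  score +0 (running 0)
col 2: [8, 32, 0, 32] -> [8, 64, 0, 0]  score +64 (running 64)
col 3: [4, 16, 0, 16] -> [4, 32, 0, 0]  score +32 (running 96)
Board after move:
 2  8  8  4
32  2 64 32
 4  0  0  0
 0  0  0  0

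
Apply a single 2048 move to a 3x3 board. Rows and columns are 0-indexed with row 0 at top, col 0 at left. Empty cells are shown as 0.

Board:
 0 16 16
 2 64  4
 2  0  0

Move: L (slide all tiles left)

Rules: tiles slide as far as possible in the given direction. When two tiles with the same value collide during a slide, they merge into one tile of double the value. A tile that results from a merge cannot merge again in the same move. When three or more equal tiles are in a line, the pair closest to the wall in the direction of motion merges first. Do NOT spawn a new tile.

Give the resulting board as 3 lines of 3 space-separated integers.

Slide left:
row 0: [0, 16, 16] -> [32, 0, 0]
row 1: [2, 64, 4] -> [2, 64, 4]
row 2: [2, 0, 0] -> [2, 0, 0]

Answer: 32  0  0
 2 64  4
 2  0  0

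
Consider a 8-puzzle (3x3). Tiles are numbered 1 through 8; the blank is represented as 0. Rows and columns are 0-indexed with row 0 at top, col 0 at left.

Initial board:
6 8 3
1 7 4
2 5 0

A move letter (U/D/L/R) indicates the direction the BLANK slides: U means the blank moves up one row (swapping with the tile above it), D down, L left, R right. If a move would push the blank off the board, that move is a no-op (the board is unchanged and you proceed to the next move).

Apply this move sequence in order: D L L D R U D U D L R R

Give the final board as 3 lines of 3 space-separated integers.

After move 1 (D):
6 8 3
1 7 4
2 5 0

After move 2 (L):
6 8 3
1 7 4
2 0 5

After move 3 (L):
6 8 3
1 7 4
0 2 5

After move 4 (D):
6 8 3
1 7 4
0 2 5

After move 5 (R):
6 8 3
1 7 4
2 0 5

After move 6 (U):
6 8 3
1 0 4
2 7 5

After move 7 (D):
6 8 3
1 7 4
2 0 5

After move 8 (U):
6 8 3
1 0 4
2 7 5

After move 9 (D):
6 8 3
1 7 4
2 0 5

After move 10 (L):
6 8 3
1 7 4
0 2 5

After move 11 (R):
6 8 3
1 7 4
2 0 5

After move 12 (R):
6 8 3
1 7 4
2 5 0

Answer: 6 8 3
1 7 4
2 5 0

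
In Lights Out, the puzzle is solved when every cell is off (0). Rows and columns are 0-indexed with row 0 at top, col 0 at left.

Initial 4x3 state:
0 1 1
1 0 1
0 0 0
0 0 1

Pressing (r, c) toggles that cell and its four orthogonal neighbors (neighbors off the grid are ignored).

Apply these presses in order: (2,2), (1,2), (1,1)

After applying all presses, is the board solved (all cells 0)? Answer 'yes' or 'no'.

After press 1 at (2,2):
0 1 1
1 0 0
0 1 1
0 0 0

After press 2 at (1,2):
0 1 0
1 1 1
0 1 0
0 0 0

After press 3 at (1,1):
0 0 0
0 0 0
0 0 0
0 0 0

Lights still on: 0

Answer: yes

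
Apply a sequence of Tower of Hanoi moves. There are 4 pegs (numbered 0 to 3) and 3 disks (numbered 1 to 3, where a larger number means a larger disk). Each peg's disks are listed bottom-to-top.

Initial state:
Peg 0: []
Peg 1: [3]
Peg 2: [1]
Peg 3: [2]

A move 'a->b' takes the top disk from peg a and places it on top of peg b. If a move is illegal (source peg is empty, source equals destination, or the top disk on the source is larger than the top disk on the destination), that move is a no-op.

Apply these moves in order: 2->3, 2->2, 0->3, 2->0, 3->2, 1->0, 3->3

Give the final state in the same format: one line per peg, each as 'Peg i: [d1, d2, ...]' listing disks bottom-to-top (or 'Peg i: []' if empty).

Answer: Peg 0: [3]
Peg 1: []
Peg 2: [1]
Peg 3: [2]

Derivation:
After move 1 (2->3):
Peg 0: []
Peg 1: [3]
Peg 2: []
Peg 3: [2, 1]

After move 2 (2->2):
Peg 0: []
Peg 1: [3]
Peg 2: []
Peg 3: [2, 1]

After move 3 (0->3):
Peg 0: []
Peg 1: [3]
Peg 2: []
Peg 3: [2, 1]

After move 4 (2->0):
Peg 0: []
Peg 1: [3]
Peg 2: []
Peg 3: [2, 1]

After move 5 (3->2):
Peg 0: []
Peg 1: [3]
Peg 2: [1]
Peg 3: [2]

After move 6 (1->0):
Peg 0: [3]
Peg 1: []
Peg 2: [1]
Peg 3: [2]

After move 7 (3->3):
Peg 0: [3]
Peg 1: []
Peg 2: [1]
Peg 3: [2]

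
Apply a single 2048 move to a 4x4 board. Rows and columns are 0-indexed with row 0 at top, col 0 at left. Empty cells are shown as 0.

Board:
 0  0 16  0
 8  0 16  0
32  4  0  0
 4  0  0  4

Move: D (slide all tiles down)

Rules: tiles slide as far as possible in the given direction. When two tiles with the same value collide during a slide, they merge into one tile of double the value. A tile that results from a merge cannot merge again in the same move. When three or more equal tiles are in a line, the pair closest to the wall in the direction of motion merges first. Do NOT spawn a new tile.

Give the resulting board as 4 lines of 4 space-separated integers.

Slide down:
col 0: [0, 8, 32, 4] -> [0, 8, 32, 4]
col 1: [0, 0, 4, 0] -> [0, 0, 0, 4]
col 2: [16, 16, 0, 0] -> [0, 0, 0, 32]
col 3: [0, 0, 0, 4] -> [0, 0, 0, 4]

Answer:  0  0  0  0
 8  0  0  0
32  0  0  0
 4  4 32  4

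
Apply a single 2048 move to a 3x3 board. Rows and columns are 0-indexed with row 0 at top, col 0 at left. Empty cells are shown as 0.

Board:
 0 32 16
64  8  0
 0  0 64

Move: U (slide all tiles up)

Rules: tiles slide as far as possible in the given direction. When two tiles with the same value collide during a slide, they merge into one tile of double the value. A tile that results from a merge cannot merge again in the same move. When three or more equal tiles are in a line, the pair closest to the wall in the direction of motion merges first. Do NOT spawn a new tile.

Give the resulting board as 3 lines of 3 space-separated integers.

Slide up:
col 0: [0, 64, 0] -> [64, 0, 0]
col 1: [32, 8, 0] -> [32, 8, 0]
col 2: [16, 0, 64] -> [16, 64, 0]

Answer: 64 32 16
 0  8 64
 0  0  0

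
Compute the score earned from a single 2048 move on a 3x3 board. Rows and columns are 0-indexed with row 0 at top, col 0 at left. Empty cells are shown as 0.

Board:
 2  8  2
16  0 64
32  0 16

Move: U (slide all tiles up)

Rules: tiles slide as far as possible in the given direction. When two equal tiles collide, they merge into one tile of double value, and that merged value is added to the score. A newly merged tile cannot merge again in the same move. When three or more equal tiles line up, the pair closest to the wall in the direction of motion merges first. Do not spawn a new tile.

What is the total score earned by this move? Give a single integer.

Answer: 0

Derivation:
Slide up:
col 0: [2, 16, 32] -> [2, 16, 32]  score +0 (running 0)
col 1: [8, 0, 0] -> [8, 0, 0]  score +0 (running 0)
col 2: [2, 64, 16] -> [2, 64, 16]  score +0 (running 0)
Board after move:
 2  8  2
16  0 64
32  0 16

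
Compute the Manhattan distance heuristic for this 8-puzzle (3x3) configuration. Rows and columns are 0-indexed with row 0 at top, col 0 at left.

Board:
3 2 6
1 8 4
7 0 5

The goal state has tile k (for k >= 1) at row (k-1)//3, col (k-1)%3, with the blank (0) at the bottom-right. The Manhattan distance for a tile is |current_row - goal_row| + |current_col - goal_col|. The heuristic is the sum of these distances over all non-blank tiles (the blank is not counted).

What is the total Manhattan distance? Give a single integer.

Tile 3: at (0,0), goal (0,2), distance |0-0|+|0-2| = 2
Tile 2: at (0,1), goal (0,1), distance |0-0|+|1-1| = 0
Tile 6: at (0,2), goal (1,2), distance |0-1|+|2-2| = 1
Tile 1: at (1,0), goal (0,0), distance |1-0|+|0-0| = 1
Tile 8: at (1,1), goal (2,1), distance |1-2|+|1-1| = 1
Tile 4: at (1,2), goal (1,0), distance |1-1|+|2-0| = 2
Tile 7: at (2,0), goal (2,0), distance |2-2|+|0-0| = 0
Tile 5: at (2,2), goal (1,1), distance |2-1|+|2-1| = 2
Sum: 2 + 0 + 1 + 1 + 1 + 2 + 0 + 2 = 9

Answer: 9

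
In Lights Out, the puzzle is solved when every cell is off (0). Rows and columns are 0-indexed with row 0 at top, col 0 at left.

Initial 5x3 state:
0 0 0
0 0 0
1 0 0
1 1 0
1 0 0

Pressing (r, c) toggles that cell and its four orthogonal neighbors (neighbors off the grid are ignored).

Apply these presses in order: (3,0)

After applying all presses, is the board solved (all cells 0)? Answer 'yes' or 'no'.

After press 1 at (3,0):
0 0 0
0 0 0
0 0 0
0 0 0
0 0 0

Lights still on: 0

Answer: yes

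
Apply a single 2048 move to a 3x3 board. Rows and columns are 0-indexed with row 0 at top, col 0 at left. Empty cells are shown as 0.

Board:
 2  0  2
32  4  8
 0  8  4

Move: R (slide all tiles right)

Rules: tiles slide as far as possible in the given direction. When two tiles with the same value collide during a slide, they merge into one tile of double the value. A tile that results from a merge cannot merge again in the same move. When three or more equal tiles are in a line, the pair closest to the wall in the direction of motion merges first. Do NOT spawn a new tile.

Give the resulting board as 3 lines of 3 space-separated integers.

Answer:  0  0  4
32  4  8
 0  8  4

Derivation:
Slide right:
row 0: [2, 0, 2] -> [0, 0, 4]
row 1: [32, 4, 8] -> [32, 4, 8]
row 2: [0, 8, 4] -> [0, 8, 4]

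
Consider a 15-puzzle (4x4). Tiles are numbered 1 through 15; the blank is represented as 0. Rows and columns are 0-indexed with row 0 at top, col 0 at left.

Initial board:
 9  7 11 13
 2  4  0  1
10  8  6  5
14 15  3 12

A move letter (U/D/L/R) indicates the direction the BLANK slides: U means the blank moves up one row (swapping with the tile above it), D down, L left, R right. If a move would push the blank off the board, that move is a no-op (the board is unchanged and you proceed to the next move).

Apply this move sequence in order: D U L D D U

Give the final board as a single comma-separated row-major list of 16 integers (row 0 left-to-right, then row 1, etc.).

After move 1 (D):
 9  7 11 13
 2  4  6  1
10  8  0  5
14 15  3 12

After move 2 (U):
 9  7 11 13
 2  4  0  1
10  8  6  5
14 15  3 12

After move 3 (L):
 9  7 11 13
 2  0  4  1
10  8  6  5
14 15  3 12

After move 4 (D):
 9  7 11 13
 2  8  4  1
10  0  6  5
14 15  3 12

After move 5 (D):
 9  7 11 13
 2  8  4  1
10 15  6  5
14  0  3 12

After move 6 (U):
 9  7 11 13
 2  8  4  1
10  0  6  5
14 15  3 12

Answer: 9, 7, 11, 13, 2, 8, 4, 1, 10, 0, 6, 5, 14, 15, 3, 12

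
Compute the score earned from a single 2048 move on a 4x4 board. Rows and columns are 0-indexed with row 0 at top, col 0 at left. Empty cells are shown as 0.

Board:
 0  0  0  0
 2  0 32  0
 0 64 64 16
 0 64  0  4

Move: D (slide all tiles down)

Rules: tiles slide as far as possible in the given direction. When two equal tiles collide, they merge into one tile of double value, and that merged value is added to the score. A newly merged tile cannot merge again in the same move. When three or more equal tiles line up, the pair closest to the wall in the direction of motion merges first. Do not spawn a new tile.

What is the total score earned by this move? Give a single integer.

Answer: 128

Derivation:
Slide down:
col 0: [0, 2, 0, 0] -> [0, 0, 0, 2]  score +0 (running 0)
col 1: [0, 0, 64, 64] -> [0, 0, 0, 128]  score +128 (running 128)
col 2: [0, 32, 64, 0] -> [0, 0, 32, 64]  score +0 (running 128)
col 3: [0, 0, 16, 4] -> [0, 0, 16, 4]  score +0 (running 128)
Board after move:
  0   0   0   0
  0   0   0   0
  0   0  32  16
  2 128  64   4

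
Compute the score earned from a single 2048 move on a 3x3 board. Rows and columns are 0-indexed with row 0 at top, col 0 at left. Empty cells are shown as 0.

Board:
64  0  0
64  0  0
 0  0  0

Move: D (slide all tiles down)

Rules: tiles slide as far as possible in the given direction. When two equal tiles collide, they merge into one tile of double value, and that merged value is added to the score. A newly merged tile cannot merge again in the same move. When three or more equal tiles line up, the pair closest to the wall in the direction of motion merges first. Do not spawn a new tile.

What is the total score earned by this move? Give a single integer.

Slide down:
col 0: [64, 64, 0] -> [0, 0, 128]  score +128 (running 128)
col 1: [0, 0, 0] -> [0, 0, 0]  score +0 (running 128)
col 2: [0, 0, 0] -> [0, 0, 0]  score +0 (running 128)
Board after move:
  0   0   0
  0   0   0
128   0   0

Answer: 128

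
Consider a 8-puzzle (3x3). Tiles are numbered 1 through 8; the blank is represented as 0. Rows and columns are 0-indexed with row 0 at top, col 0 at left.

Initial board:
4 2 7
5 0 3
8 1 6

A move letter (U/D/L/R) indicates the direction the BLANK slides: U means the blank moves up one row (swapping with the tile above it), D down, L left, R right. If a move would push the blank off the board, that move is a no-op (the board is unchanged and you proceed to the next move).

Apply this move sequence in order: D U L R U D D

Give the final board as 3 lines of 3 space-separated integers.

After move 1 (D):
4 2 7
5 1 3
8 0 6

After move 2 (U):
4 2 7
5 0 3
8 1 6

After move 3 (L):
4 2 7
0 5 3
8 1 6

After move 4 (R):
4 2 7
5 0 3
8 1 6

After move 5 (U):
4 0 7
5 2 3
8 1 6

After move 6 (D):
4 2 7
5 0 3
8 1 6

After move 7 (D):
4 2 7
5 1 3
8 0 6

Answer: 4 2 7
5 1 3
8 0 6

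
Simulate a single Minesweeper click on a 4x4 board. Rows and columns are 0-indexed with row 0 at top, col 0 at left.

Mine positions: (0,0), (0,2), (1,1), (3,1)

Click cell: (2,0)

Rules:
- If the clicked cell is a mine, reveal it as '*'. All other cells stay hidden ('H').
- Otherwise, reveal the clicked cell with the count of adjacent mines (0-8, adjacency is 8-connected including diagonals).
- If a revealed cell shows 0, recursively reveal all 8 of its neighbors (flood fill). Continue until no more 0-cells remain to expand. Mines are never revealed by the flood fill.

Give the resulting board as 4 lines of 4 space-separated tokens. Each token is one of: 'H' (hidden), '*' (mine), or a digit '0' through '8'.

H H H H
H H H H
2 H H H
H H H H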